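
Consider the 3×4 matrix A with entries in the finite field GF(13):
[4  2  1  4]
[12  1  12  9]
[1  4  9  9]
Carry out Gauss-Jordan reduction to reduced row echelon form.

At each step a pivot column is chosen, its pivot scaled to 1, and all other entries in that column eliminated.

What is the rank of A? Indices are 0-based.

rank = 3

pivot(0,0)=4: scale R0 → (1, 7, 10, 1)
  clear (1,0): R1 −= (12)R0 → (0, 8, 9, 10)
  clear (2,0): R2 −= (1)R0 → (0, 10, 12, 8)
pivot(1,1)=8: scale R1 → (0, 1, 6, 11)
  clear (0,1): R0 −= (7)R1 → (1, 0, 7, 2)
  clear (2,1): R2 −= (10)R1 → (0, 0, 4, 2)
pivot(2,2)=4: scale R2 → (0, 0, 1, 7)
  clear (0,2): R0 −= (7)R2 → (1, 0, 0, 5)
  clear (1,2): R1 −= (6)R2 → (0, 1, 0, 8)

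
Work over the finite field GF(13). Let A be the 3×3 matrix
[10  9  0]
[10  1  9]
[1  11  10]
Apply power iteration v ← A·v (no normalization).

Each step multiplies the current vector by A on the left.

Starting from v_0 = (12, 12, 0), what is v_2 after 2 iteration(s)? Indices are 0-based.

v_2 = (10, 3, 0)

v_0 = (12, 12, 0).
v_1 = A·v_0 = (7, 2, 1).
v_2 = A·v_1 = (10, 3, 0).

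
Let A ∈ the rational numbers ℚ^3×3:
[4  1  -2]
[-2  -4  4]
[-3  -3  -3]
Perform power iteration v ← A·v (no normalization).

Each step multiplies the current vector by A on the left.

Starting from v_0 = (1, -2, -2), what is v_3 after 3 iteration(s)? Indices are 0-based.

v_0 = (1, -2, -2).
v_1 = A·v_0 = (6, -2, 9).
v_2 = A·v_1 = (4, 32, -39).
v_3 = A·v_2 = (126, -292, 9).

v_3 = (126, -292, 9)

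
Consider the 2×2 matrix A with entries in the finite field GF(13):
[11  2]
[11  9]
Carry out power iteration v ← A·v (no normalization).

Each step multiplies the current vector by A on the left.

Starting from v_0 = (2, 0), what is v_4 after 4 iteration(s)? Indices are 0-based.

v_0 = (2, 0).
v_1 = A·v_0 = (9, 9).
v_2 = A·v_1 = (0, 11).
v_3 = A·v_2 = (9, 8).
v_4 = A·v_3 = (11, 2).

v_4 = (11, 2)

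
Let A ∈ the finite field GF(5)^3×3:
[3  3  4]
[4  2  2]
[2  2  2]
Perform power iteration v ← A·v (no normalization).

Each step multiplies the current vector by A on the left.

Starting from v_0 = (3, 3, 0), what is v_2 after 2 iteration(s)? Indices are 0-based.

v_2 = (1, 2, 1)

v_0 = (3, 3, 0).
v_1 = A·v_0 = (3, 3, 2).
v_2 = A·v_1 = (1, 2, 1).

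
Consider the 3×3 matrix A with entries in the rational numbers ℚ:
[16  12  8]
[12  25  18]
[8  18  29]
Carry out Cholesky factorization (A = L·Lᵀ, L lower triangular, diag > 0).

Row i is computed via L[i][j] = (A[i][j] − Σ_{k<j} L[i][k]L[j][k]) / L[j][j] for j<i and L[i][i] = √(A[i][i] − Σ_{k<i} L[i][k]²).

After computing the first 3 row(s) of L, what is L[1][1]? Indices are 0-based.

L[1][1] = 4

Step 1: L[0][0] = √(16) = 4.
  L[1][0] = (12) / L[0][0] = 3.
Step 2: L[1][1] = √(16) = 4.
  L[2][0] = (8) / L[0][0] = 2.
  L[2][1] = (12) / L[1][1] = 3.
Step 3: L[2][2] = √(16) = 4.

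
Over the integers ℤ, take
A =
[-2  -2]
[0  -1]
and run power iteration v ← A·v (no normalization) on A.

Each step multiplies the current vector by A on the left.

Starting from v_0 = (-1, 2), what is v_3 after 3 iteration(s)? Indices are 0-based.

v_0 = (-1, 2).
v_1 = A·v_0 = (-2, -2).
v_2 = A·v_1 = (8, 2).
v_3 = A·v_2 = (-20, -2).

v_3 = (-20, -2)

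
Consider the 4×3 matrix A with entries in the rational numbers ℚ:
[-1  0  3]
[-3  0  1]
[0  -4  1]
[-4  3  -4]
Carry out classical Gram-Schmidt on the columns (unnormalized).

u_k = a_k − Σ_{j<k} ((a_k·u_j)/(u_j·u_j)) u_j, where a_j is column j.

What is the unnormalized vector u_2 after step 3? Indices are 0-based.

u_2 = (788/253, 340/253, -339/253, -452/253)

Step 1: u_0 = a_0 = (-1, -3, 0, -4).
Step 2: u_1 = a_1 − (-6/13)·u_0 = (-6/13, -18/13, -4, 15/13).
Step 3: u_2 = a_2 − (5/13)·u_0 − (-148/253)·u_1 = (788/253, 340/253, -339/253, -452/253).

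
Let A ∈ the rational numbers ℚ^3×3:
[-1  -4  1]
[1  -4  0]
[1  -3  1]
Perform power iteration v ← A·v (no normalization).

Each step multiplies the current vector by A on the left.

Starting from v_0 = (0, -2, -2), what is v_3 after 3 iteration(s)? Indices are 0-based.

v_0 = (0, -2, -2).
v_1 = A·v_0 = (6, 8, 4).
v_2 = A·v_1 = (-34, -26, -14).
v_3 = A·v_2 = (124, 70, 30).

v_3 = (124, 70, 30)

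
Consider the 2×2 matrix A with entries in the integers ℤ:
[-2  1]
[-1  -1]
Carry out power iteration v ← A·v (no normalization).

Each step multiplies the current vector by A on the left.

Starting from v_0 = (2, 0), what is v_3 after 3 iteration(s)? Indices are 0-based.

v_3 = (-6, -12)

v_0 = (2, 0).
v_1 = A·v_0 = (-4, -2).
v_2 = A·v_1 = (6, 6).
v_3 = A·v_2 = (-6, -12).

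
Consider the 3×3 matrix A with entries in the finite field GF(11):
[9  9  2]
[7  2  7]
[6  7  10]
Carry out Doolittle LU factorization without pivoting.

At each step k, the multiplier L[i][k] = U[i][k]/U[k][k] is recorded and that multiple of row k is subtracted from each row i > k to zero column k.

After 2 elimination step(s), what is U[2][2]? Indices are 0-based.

Step 1: pivot at (0,0) is 9.
  row1 ← row1 − (2)·row0  ⇒  L[1][0]=2, U row1=(0, 6, 3)
  row2 ← row2 − (8)·row0  ⇒  L[2][0]=8, U row2=(0, 1, 5)
Step 2: pivot at (1,1) is 6.
  row2 ← row2 − (2)·row1  ⇒  L[2][1]=2, U row2=(0, 0, 10)

U[2][2] = 10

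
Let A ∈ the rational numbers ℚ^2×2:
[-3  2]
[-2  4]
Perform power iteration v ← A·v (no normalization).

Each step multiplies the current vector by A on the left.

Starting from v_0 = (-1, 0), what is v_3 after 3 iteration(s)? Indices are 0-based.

v_0 = (-1, 0).
v_1 = A·v_0 = (3, 2).
v_2 = A·v_1 = (-5, 2).
v_3 = A·v_2 = (19, 18).

v_3 = (19, 18)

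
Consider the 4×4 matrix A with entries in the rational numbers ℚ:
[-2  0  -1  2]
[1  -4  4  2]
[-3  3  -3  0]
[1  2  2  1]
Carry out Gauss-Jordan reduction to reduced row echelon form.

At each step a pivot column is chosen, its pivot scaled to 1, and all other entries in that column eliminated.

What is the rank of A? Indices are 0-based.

[1] R0 /= -2  ⇒  (1, 0, 1/2, -1)
     R1 -= 1·R0  ⇒  (0, -4, 7/2, 3)
     R2 -= -3·R0  ⇒  (0, 3, -3/2, -3)
     R3 -= 1·R0  ⇒  (0, 2, 3/2, 2)
[2] R1 /= -4  ⇒  (0, 1, -7/8, -3/4)
     R2 -= 3·R1  ⇒  (0, 0, 9/8, -3/4)
     R3 -= 2·R1  ⇒  (0, 0, 13/4, 7/2)
[3] R2 /= 9/8  ⇒  (0, 0, 1, -2/3)
     R0 -= 1/2·R2  ⇒  (1, 0, 0, -2/3)
     R1 -= -7/8·R2  ⇒  (0, 1, 0, -4/3)
     R3 -= 13/4·R2  ⇒  (0, 0, 0, 17/3)
[4] R3 /= 17/3  ⇒  (0, 0, 0, 1)
     R0 -= -2/3·R3  ⇒  (1, 0, 0, 0)
     R1 -= -4/3·R3  ⇒  (0, 1, 0, 0)
     R2 -= -2/3·R3  ⇒  (0, 0, 1, 0)

rank = 4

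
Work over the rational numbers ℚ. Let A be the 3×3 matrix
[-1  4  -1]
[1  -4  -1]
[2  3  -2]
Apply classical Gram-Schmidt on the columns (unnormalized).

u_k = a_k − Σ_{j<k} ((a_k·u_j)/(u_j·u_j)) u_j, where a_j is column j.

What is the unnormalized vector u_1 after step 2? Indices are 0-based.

Step 1: u_0 = a_0 = (-1, 1, 2).
Step 2: u_1 = a_1 − (-1/3)·u_0 = (11/3, -11/3, 11/3).

u_1 = (11/3, -11/3, 11/3)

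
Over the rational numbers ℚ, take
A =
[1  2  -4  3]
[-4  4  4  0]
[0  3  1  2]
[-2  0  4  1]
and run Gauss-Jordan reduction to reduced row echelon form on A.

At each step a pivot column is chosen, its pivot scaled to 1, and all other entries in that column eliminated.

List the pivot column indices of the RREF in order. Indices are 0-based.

step 1: normalize row 0 (÷1) = (1, 2, -4, 3)
  row 1: subtract -4×row0 = (0, 12, -12, 12)
  row 3: subtract -2×row0 = (0, 4, -4, 7)
step 2: normalize row 1 (÷12) = (0, 1, -1, 1)
  row 0: subtract 2×row1 = (1, 0, -2, 1)
  row 2: subtract 3×row1 = (0, 0, 4, -1)
  row 3: subtract 4×row1 = (0, 0, 0, 3)
step 3: normalize row 2 (÷4) = (0, 0, 1, -1/4)
  row 0: subtract -2×row2 = (1, 0, 0, 1/2)
  row 1: subtract -1×row2 = (0, 1, 0, 3/4)
step 4: normalize row 3 (÷3) = (0, 0, 0, 1)
  row 0: subtract 1/2×row3 = (1, 0, 0, 0)
  row 1: subtract 3/4×row3 = (0, 1, 0, 0)
  row 2: subtract -1/4×row3 = (0, 0, 1, 0)

pivot columns: 0, 1, 2, 3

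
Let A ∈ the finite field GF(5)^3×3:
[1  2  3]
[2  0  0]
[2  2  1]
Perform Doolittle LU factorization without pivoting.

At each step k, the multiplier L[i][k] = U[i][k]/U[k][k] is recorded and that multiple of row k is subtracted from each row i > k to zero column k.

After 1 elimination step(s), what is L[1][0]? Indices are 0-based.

Step 1: pivot at (0,0) is 1.
  row1 ← row1 − (2)·row0  ⇒  L[1][0]=2, U row1=(0, 1, 4)
  row2 ← row2 − (2)·row0  ⇒  L[2][0]=2, U row2=(0, 3, 0)

L[1][0] = 2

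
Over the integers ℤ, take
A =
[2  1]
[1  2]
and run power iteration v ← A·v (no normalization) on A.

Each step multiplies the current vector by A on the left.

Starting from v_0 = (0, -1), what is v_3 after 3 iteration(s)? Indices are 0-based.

v_3 = (-13, -14)

v_0 = (0, -1).
v_1 = A·v_0 = (-1, -2).
v_2 = A·v_1 = (-4, -5).
v_3 = A·v_2 = (-13, -14).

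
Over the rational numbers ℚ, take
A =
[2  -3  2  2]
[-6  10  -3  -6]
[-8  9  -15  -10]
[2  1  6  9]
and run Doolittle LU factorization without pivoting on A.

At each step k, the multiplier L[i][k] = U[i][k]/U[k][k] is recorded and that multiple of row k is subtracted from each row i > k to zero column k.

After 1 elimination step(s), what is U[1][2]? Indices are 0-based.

U[1][2] = 3

k=0: U[0][0]=2
  eliminate (1,0): mult=-3, new row 1: (0, 1, 3, 0); set L[1][0]=-3
  eliminate (2,0): mult=-4, new row 2: (0, -3, -7, -2); set L[2][0]=-4
  eliminate (3,0): mult=1, new row 3: (0, 4, 4, 7); set L[3][0]=1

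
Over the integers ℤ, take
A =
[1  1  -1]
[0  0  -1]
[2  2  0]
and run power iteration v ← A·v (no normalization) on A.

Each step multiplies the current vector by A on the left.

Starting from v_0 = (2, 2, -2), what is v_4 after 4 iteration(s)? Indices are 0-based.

v_4 = (-24, 16, -80)

v_0 = (2, 2, -2).
v_1 = A·v_0 = (6, 2, 8).
v_2 = A·v_1 = (0, -8, 16).
v_3 = A·v_2 = (-24, -16, -16).
v_4 = A·v_3 = (-24, 16, -80).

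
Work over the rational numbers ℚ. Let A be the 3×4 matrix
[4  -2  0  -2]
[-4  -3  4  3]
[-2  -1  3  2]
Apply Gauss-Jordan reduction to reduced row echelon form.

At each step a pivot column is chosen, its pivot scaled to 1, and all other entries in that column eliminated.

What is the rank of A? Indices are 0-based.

rank = 3

step 1: normalize row 0 (÷4) = (1, -1/2, 0, -1/2)
  row 1: subtract -4×row0 = (0, -5, 4, 1)
  row 2: subtract -2×row0 = (0, -2, 3, 1)
step 2: normalize row 1 (÷-5) = (0, 1, -4/5, -1/5)
  row 0: subtract -1/2×row1 = (1, 0, -2/5, -3/5)
  row 2: subtract -2×row1 = (0, 0, 7/5, 3/5)
step 3: normalize row 2 (÷7/5) = (0, 0, 1, 3/7)
  row 0: subtract -2/5×row2 = (1, 0, 0, -3/7)
  row 1: subtract -4/5×row2 = (0, 1, 0, 1/7)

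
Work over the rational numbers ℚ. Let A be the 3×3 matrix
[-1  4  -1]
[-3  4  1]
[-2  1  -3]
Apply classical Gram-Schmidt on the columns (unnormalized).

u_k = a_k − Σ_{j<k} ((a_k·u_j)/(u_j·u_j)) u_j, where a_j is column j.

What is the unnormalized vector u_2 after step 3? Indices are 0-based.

u_2 = (-30/23, 42/23, -48/23)

Step 1: u_0 = a_0 = (-1, -3, -2).
Step 2: u_1 = a_1 − (-9/7)·u_0 = (19/7, 1/7, -11/7).
Step 3: u_2 = a_2 − (2/7)·u_0 − (5/23)·u_1 = (-30/23, 42/23, -48/23).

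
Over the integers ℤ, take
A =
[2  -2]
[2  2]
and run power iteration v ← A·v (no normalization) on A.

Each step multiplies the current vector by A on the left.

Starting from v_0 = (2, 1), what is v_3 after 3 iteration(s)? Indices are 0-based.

v_0 = (2, 1).
v_1 = A·v_0 = (2, 6).
v_2 = A·v_1 = (-8, 16).
v_3 = A·v_2 = (-48, 16).

v_3 = (-48, 16)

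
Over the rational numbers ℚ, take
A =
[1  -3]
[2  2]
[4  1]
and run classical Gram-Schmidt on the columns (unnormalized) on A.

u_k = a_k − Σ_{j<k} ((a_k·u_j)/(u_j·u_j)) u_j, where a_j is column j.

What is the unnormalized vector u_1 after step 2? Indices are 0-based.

Step 1: u_0 = a_0 = (1, 2, 4).
Step 2: u_1 = a_1 − (5/21)·u_0 = (-68/21, 32/21, 1/21).

u_1 = (-68/21, 32/21, 1/21)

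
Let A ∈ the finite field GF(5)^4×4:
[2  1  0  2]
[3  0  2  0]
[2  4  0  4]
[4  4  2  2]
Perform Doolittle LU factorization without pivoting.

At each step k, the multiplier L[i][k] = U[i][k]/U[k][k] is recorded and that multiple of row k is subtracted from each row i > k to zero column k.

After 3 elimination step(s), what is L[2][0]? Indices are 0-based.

L[2][0] = 1

[col 0] pivot 2
  R1 -= 4*R0 → (0, 1, 2, 2)  (L[1][0] := 4)
  R2 -= 1*R0 → (0, 3, 0, 2)  (L[2][0] := 1)
  R3 -= 2*R0 → (0, 2, 2, 3)  (L[3][0] := 2)
[col 1] pivot 1
  R2 -= 3*R1 → (0, 0, 4, 1)  (L[2][1] := 3)
  R3 -= 2*R1 → (0, 0, 3, 4)  (L[3][1] := 2)
[col 2] pivot 4
  R3 -= 2*R2 → (0, 0, 0, 2)  (L[3][2] := 2)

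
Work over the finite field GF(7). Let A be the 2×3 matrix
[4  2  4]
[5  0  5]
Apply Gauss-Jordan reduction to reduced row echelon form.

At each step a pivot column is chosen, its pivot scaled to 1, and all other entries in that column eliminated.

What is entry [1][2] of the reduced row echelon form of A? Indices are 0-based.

M[1][2] = 0

pivot(0,0)=4: scale R0 → (1, 4, 1)
  clear (1,0): R1 −= (5)R0 → (0, 1, 0)
pivot(1,1)=1: scale R1 → (0, 1, 0)
  clear (0,1): R0 −= (4)R1 → (1, 0, 1)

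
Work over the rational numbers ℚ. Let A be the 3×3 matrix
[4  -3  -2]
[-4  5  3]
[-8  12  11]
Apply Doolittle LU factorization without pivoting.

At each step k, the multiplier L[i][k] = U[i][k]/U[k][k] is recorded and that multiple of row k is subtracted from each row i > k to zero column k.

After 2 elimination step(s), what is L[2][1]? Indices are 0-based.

k=0: U[0][0]=4
  eliminate (1,0): mult=-1, new row 1: (0, 2, 1); set L[1][0]=-1
  eliminate (2,0): mult=-2, new row 2: (0, 6, 7); set L[2][0]=-2
k=1: U[1][1]=2
  eliminate (2,1): mult=3, new row 2: (0, 0, 4); set L[2][1]=3

L[2][1] = 3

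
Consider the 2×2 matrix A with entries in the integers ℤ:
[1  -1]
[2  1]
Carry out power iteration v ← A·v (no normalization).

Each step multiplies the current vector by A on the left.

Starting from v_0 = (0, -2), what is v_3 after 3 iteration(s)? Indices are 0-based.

v_3 = (2, 10)

v_0 = (0, -2).
v_1 = A·v_0 = (2, -2).
v_2 = A·v_1 = (4, 2).
v_3 = A·v_2 = (2, 10).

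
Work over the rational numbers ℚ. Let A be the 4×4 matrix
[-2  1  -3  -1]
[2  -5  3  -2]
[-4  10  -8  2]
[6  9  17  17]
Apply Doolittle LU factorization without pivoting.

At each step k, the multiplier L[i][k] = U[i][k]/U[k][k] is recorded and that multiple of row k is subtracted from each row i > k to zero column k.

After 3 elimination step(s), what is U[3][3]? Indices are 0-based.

Step 1: pivot at (0,0) is -2.
  row1 ← row1 − (-1)·row0  ⇒  L[1][0]=-1, U row1=(0, -4, 0, -3)
  row2 ← row2 − (2)·row0  ⇒  L[2][0]=2, U row2=(0, 8, -2, 4)
  row3 ← row3 − (-3)·row0  ⇒  L[3][0]=-3, U row3=(0, 12, 8, 14)
Step 2: pivot at (1,1) is -4.
  row2 ← row2 − (-2)·row1  ⇒  L[2][1]=-2, U row2=(0, 0, -2, -2)
  row3 ← row3 − (-3)·row1  ⇒  L[3][1]=-3, U row3=(0, 0, 8, 5)
Step 3: pivot at (2,2) is -2.
  row3 ← row3 − (-4)·row2  ⇒  L[3][2]=-4, U row3=(0, 0, 0, -3)

U[3][3] = -3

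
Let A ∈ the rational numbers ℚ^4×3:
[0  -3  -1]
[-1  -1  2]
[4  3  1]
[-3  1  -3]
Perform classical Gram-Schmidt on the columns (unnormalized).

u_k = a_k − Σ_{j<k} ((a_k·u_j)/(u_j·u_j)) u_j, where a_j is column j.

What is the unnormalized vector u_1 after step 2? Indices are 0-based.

u_1 = (-3, -8/13, 19/13, 28/13)

Step 1: u_0 = a_0 = (0, -1, 4, -3).
Step 2: u_1 = a_1 − (5/13)·u_0 = (-3, -8/13, 19/13, 28/13).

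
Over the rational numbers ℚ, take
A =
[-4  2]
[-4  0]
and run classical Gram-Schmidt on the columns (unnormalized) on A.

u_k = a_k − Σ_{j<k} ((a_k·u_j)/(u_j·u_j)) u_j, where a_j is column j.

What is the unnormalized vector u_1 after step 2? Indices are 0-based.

u_1 = (1, -1)

Step 1: u_0 = a_0 = (-4, -4).
Step 2: u_1 = a_1 − (-1/4)·u_0 = (1, -1).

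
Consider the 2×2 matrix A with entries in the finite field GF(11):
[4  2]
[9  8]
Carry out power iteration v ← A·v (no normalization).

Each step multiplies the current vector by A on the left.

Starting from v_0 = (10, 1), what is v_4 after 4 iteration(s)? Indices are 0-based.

v_0 = (10, 1).
v_1 = A·v_0 = (9, 10).
v_2 = A·v_1 = (1, 7).
v_3 = A·v_2 = (7, 10).
v_4 = A·v_3 = (4, 0).

v_4 = (4, 0)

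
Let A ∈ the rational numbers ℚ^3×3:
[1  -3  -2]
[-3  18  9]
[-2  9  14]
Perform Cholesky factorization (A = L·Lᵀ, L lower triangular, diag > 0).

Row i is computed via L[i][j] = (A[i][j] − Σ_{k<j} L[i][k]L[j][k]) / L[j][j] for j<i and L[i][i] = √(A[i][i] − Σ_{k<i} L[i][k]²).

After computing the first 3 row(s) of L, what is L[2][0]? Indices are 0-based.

L[2][0] = -2

Step 1: L[0][0] = √(1) = 1.
  L[1][0] = (-3) / L[0][0] = -3.
Step 2: L[1][1] = √(9) = 3.
  L[2][0] = (-2) / L[0][0] = -2.
  L[2][1] = (3) / L[1][1] = 1.
Step 3: L[2][2] = √(9) = 3.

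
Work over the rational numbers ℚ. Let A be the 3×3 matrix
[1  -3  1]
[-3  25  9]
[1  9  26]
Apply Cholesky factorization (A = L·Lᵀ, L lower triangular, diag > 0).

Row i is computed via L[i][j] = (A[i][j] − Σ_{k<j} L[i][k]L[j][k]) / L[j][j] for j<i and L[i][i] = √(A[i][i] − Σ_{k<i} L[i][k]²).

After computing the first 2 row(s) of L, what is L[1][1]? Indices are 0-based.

L[1][1] = 4

Step 1: L[0][0] = √(1) = 1.
  L[1][0] = (-3) / L[0][0] = -3.
Step 2: L[1][1] = √(16) = 4.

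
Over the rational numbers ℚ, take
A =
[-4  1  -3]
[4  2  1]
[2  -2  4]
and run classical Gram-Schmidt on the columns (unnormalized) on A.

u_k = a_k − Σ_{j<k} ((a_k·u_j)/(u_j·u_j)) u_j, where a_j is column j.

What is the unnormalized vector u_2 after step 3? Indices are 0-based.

Step 1: u_0 = a_0 = (-4, 4, 2).
Step 2: u_1 = a_1 − (0)·u_0 = (1, 2, -2).
Step 3: u_2 = a_2 − (2/3)·u_0 − (-1)·u_1 = (2/3, 1/3, 2/3).

u_2 = (2/3, 1/3, 2/3)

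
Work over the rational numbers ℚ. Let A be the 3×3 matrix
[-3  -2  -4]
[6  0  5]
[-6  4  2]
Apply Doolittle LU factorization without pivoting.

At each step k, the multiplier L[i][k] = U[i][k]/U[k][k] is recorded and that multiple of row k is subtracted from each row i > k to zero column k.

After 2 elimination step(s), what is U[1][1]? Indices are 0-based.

k=0: U[0][0]=-3
  eliminate (1,0): mult=-2, new row 1: (0, -4, -3); set L[1][0]=-2
  eliminate (2,0): mult=2, new row 2: (0, 8, 10); set L[2][0]=2
k=1: U[1][1]=-4
  eliminate (2,1): mult=-2, new row 2: (0, 0, 4); set L[2][1]=-2

U[1][1] = -4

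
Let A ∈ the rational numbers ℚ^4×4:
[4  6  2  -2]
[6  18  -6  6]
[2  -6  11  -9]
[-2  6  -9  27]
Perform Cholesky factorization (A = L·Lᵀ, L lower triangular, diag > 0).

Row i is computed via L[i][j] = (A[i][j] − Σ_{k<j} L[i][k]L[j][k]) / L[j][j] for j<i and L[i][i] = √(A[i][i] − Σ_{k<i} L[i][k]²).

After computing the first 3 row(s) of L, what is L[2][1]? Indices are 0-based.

L[2][1] = -3

Step 1: L[0][0] = √(4) = 2.
  L[1][0] = (6) / L[0][0] = 3.
Step 2: L[1][1] = √(9) = 3.
  L[2][0] = (2) / L[0][0] = 1.
  L[2][1] = (-9) / L[1][1] = -3.
Step 3: L[2][2] = √(1) = 1.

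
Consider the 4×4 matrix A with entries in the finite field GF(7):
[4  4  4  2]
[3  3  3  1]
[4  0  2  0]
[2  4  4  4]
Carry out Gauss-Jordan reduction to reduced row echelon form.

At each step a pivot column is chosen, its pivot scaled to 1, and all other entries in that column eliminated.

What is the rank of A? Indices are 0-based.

[1] R0 /= 4  ⇒  (1, 1, 1, 4)
     R1 -= 3·R0  ⇒  (0, 0, 0, 3)
     R2 -= 4·R0  ⇒  (0, 3, 5, 5)
     R3 -= 2·R0  ⇒  (0, 2, 2, 3)
[2] R1 <-> R2
[2] R1 /= 3  ⇒  (0, 1, 4, 4)
     R0 -= 1·R1  ⇒  (1, 0, 4, 0)
     R3 -= 2·R1  ⇒  (0, 0, 1, 2)
[3] R2 <-> R3
[3] R2 /= 1  ⇒  (0, 0, 1, 2)
     R0 -= 4·R2  ⇒  (1, 0, 0, 6)
     R1 -= 4·R2  ⇒  (0, 1, 0, 3)
[4] R3 /= 3  ⇒  (0, 0, 0, 1)
     R0 -= 6·R3  ⇒  (1, 0, 0, 0)
     R1 -= 3·R3  ⇒  (0, 1, 0, 0)
     R2 -= 2·R3  ⇒  (0, 0, 1, 0)

rank = 4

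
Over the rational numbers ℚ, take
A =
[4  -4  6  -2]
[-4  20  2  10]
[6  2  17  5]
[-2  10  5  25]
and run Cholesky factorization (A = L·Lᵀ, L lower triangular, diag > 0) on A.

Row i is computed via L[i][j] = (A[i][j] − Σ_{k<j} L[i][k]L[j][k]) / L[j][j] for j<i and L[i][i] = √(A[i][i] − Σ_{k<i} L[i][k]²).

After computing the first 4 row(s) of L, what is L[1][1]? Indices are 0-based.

L[1][1] = 4

Step 1: L[0][0] = √(4) = 2.
  L[1][0] = (-4) / L[0][0] = -2.
Step 2: L[1][1] = √(16) = 4.
  L[2][0] = (6) / L[0][0] = 3.
  L[2][1] = (8) / L[1][1] = 2.
Step 3: L[2][2] = √(4) = 2.
  L[3][0] = (-2) / L[0][0] = -1.
  L[3][1] = (8) / L[1][1] = 2.
  L[3][2] = (4) / L[2][2] = 2.
Step 4: L[3][3] = √(16) = 4.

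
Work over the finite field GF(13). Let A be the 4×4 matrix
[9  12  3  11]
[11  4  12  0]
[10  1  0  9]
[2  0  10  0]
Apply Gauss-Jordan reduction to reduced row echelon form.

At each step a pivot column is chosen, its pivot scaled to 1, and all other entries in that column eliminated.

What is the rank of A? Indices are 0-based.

pivot(0,0)=9: scale R0 → (1, 10, 9, 7)
  clear (1,0): R1 −= (11)R0 → (0, 11, 4, 1)
  clear (2,0): R2 −= (10)R0 → (0, 5, 1, 4)
  clear (3,0): R3 −= (2)R0 → (0, 6, 5, 12)
pivot(1,1)=11: scale R1 → (0, 1, 11, 6)
  clear (0,1): R0 −= (10)R1 → (1, 0, 3, 12)
  clear (2,1): R2 −= (5)R1 → (0, 0, 11, 0)
  clear (3,1): R3 −= (6)R1 → (0, 0, 4, 2)
pivot(2,2)=11: scale R2 → (0, 0, 1, 0)
  clear (0,2): R0 −= (3)R2 → (1, 0, 0, 12)
  clear (1,2): R1 −= (11)R2 → (0, 1, 0, 6)
  clear (3,2): R3 −= (4)R2 → (0, 0, 0, 2)
pivot(3,3)=2: scale R3 → (0, 0, 0, 1)
  clear (0,3): R0 −= (12)R3 → (1, 0, 0, 0)
  clear (1,3): R1 −= (6)R3 → (0, 1, 0, 0)

rank = 4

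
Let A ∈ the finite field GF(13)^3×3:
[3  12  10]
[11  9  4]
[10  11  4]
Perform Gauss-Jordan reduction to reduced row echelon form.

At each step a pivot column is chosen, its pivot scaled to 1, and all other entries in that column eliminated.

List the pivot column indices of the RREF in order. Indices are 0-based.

pivot columns: 0, 1, 2

step 1: normalize row 0 (÷3) = (1, 4, 12)
  row 1: subtract 11×row0 = (0, 4, 2)
  row 2: subtract 10×row0 = (0, 10, 1)
step 2: normalize row 1 (÷4) = (0, 1, 7)
  row 0: subtract 4×row1 = (1, 0, 10)
  row 2: subtract 10×row1 = (0, 0, 9)
step 3: normalize row 2 (÷9) = (0, 0, 1)
  row 0: subtract 10×row2 = (1, 0, 0)
  row 1: subtract 7×row2 = (0, 1, 0)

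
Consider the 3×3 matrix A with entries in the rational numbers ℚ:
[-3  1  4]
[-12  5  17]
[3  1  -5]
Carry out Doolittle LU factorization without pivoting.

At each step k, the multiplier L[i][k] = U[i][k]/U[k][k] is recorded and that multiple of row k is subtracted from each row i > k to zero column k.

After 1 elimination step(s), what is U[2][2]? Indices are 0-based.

Step 1: pivot at (0,0) is -3.
  row1 ← row1 − (4)·row0  ⇒  L[1][0]=4, U row1=(0, 1, 1)
  row2 ← row2 − (-1)·row0  ⇒  L[2][0]=-1, U row2=(0, 2, -1)

U[2][2] = -1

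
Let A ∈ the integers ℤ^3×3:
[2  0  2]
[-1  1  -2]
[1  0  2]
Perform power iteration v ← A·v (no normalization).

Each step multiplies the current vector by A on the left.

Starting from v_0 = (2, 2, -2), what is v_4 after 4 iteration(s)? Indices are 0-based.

v_4 = (-56, 60, -40)

v_0 = (2, 2, -2).
v_1 = A·v_0 = (0, 4, -2).
v_2 = A·v_1 = (-4, 8, -4).
v_3 = A·v_2 = (-16, 20, -12).
v_4 = A·v_3 = (-56, 60, -40).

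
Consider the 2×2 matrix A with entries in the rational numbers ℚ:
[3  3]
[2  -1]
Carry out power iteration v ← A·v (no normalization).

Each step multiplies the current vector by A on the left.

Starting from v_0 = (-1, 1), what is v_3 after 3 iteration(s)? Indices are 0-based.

v_3 = (-18, -21)

v_0 = (-1, 1).
v_1 = A·v_0 = (0, -3).
v_2 = A·v_1 = (-9, 3).
v_3 = A·v_2 = (-18, -21).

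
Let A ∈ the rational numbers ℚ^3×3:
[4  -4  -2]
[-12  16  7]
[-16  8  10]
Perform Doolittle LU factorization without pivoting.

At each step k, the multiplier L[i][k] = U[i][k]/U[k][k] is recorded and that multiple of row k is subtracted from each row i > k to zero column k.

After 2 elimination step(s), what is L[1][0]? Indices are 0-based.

Step 1: pivot at (0,0) is 4.
  row1 ← row1 − (-3)·row0  ⇒  L[1][0]=-3, U row1=(0, 4, 1)
  row2 ← row2 − (-4)·row0  ⇒  L[2][0]=-4, U row2=(0, -8, 2)
Step 2: pivot at (1,1) is 4.
  row2 ← row2 − (-2)·row1  ⇒  L[2][1]=-2, U row2=(0, 0, 4)

L[1][0] = -3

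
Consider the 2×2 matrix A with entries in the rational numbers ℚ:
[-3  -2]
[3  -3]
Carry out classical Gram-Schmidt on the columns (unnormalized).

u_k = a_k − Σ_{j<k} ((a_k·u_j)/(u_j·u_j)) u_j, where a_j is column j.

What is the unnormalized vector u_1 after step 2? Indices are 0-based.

Step 1: u_0 = a_0 = (-3, 3).
Step 2: u_1 = a_1 − (-1/6)·u_0 = (-5/2, -5/2).

u_1 = (-5/2, -5/2)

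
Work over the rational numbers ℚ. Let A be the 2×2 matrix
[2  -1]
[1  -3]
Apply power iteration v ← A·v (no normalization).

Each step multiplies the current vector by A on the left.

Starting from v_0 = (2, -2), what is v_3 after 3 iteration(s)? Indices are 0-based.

v_3 = (26, 58)

v_0 = (2, -2).
v_1 = A·v_0 = (6, 8).
v_2 = A·v_1 = (4, -18).
v_3 = A·v_2 = (26, 58).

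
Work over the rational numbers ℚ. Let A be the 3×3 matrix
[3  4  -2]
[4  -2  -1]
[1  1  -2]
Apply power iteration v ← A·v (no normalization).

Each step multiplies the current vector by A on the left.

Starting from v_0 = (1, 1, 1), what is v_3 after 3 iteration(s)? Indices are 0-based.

v_3 = (117, 34, 25)

v_0 = (1, 1, 1).
v_1 = A·v_0 = (5, 1, 0).
v_2 = A·v_1 = (19, 18, 6).
v_3 = A·v_2 = (117, 34, 25).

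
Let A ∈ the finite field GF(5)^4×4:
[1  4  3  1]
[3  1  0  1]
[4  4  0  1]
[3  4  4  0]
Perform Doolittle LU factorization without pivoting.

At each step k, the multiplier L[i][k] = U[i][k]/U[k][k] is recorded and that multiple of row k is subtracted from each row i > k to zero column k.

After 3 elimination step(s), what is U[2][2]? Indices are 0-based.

U[2][2] = 1

Step 1: pivot at (0,0) is 1.
  row1 ← row1 − (3)·row0  ⇒  L[1][0]=3, U row1=(0, 4, 1, 3)
  row2 ← row2 − (4)·row0  ⇒  L[2][0]=4, U row2=(0, 3, 3, 2)
  row3 ← row3 − (3)·row0  ⇒  L[3][0]=3, U row3=(0, 2, 0, 2)
Step 2: pivot at (1,1) is 4.
  row2 ← row2 − (2)·row1  ⇒  L[2][1]=2, U row2=(0, 0, 1, 1)
  row3 ← row3 − (3)·row1  ⇒  L[3][1]=3, U row3=(0, 0, 2, 3)
Step 3: pivot at (2,2) is 1.
  row3 ← row3 − (2)·row2  ⇒  L[3][2]=2, U row3=(0, 0, 0, 1)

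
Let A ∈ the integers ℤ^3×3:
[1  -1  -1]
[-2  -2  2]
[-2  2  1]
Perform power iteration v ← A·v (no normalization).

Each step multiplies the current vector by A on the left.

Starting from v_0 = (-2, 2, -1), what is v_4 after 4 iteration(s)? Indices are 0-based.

v_0 = (-2, 2, -1).
v_1 = A·v_0 = (-3, -2, 7).
v_2 = A·v_1 = (-8, 24, 9).
v_3 = A·v_2 = (-41, -14, 73).
v_4 = A·v_3 = (-100, 256, 127).

v_4 = (-100, 256, 127)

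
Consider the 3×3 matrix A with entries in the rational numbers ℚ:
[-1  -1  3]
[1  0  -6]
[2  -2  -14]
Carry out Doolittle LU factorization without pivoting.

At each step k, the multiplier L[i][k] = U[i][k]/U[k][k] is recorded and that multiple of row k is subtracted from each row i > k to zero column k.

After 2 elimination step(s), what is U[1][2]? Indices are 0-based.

U[1][2] = -3

k=0: U[0][0]=-1
  eliminate (1,0): mult=-1, new row 1: (0, -1, -3); set L[1][0]=-1
  eliminate (2,0): mult=-2, new row 2: (0, -4, -8); set L[2][0]=-2
k=1: U[1][1]=-1
  eliminate (2,1): mult=4, new row 2: (0, 0, 4); set L[2][1]=4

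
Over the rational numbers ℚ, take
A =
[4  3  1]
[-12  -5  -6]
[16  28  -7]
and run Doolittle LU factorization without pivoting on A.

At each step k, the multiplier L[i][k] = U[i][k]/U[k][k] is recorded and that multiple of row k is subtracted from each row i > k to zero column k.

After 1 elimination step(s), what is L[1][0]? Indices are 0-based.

k=0: U[0][0]=4
  eliminate (1,0): mult=-3, new row 1: (0, 4, -3); set L[1][0]=-3
  eliminate (2,0): mult=4, new row 2: (0, 16, -11); set L[2][0]=4

L[1][0] = -3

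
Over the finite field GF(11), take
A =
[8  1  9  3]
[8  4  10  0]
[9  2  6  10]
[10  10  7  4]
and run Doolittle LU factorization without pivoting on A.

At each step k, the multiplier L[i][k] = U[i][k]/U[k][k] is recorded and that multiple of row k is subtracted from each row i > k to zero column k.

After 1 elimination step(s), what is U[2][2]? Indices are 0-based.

k=0: U[0][0]=8
  eliminate (1,0): mult=1, new row 1: (0, 3, 1, 8); set L[1][0]=1
  eliminate (2,0): mult=8, new row 2: (0, 5, 0, 8); set L[2][0]=8
  eliminate (3,0): mult=4, new row 3: (0, 6, 4, 3); set L[3][0]=4

U[2][2] = 0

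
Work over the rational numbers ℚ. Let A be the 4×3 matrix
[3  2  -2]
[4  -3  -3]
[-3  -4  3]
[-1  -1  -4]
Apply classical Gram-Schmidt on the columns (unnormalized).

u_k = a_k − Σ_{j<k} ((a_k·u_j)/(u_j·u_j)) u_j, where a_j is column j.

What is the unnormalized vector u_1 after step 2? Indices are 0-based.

Step 1: u_0 = a_0 = (3, 4, -3, -1).
Step 2: u_1 = a_1 − (1/5)·u_0 = (7/5, -19/5, -17/5, -4/5).

u_1 = (7/5, -19/5, -17/5, -4/5)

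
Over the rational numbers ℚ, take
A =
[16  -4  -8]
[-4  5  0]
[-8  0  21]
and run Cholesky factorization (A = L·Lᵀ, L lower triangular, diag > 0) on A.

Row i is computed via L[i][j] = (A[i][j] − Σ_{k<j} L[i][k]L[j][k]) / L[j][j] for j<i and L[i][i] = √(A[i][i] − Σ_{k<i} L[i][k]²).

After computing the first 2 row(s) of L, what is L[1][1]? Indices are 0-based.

Step 1: L[0][0] = √(16) = 4.
  L[1][0] = (-4) / L[0][0] = -1.
Step 2: L[1][1] = √(4) = 2.

L[1][1] = 2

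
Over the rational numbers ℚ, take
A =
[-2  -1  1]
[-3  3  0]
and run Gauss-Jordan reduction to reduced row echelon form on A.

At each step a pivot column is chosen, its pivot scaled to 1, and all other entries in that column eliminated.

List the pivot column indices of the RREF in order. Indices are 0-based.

pivot columns: 0, 1

pivot(0,0)=-2: scale R0 → (1, 1/2, -1/2)
  clear (1,0): R1 −= (-3)R0 → (0, 9/2, -3/2)
pivot(1,1)=9/2: scale R1 → (0, 1, -1/3)
  clear (0,1): R0 −= (1/2)R1 → (1, 0, -1/3)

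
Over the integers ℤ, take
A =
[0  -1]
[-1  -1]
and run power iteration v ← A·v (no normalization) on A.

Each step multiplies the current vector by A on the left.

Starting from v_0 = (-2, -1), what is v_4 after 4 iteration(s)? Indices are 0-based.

v_0 = (-2, -1).
v_1 = A·v_0 = (1, 3).
v_2 = A·v_1 = (-3, -4).
v_3 = A·v_2 = (4, 7).
v_4 = A·v_3 = (-7, -11).

v_4 = (-7, -11)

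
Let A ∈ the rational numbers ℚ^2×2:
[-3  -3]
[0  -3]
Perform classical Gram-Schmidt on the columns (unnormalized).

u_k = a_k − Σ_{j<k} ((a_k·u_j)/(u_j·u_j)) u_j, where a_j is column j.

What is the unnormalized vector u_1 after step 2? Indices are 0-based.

u_1 = (0, -3)

Step 1: u_0 = a_0 = (-3, 0).
Step 2: u_1 = a_1 − (1)·u_0 = (0, -3).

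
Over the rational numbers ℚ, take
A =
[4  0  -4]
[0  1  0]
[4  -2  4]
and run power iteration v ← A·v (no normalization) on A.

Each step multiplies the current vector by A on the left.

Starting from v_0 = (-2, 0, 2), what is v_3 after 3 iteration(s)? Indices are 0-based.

v_3 = (0, 0, -512)

v_0 = (-2, 0, 2).
v_1 = A·v_0 = (-16, 0, 0).
v_2 = A·v_1 = (-64, 0, -64).
v_3 = A·v_2 = (0, 0, -512).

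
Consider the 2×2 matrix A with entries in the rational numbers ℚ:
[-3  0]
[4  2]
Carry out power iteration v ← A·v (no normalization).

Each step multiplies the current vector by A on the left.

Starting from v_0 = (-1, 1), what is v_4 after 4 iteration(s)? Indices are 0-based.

v_0 = (-1, 1).
v_1 = A·v_0 = (3, -2).
v_2 = A·v_1 = (-9, 8).
v_3 = A·v_2 = (27, -20).
v_4 = A·v_3 = (-81, 68).

v_4 = (-81, 68)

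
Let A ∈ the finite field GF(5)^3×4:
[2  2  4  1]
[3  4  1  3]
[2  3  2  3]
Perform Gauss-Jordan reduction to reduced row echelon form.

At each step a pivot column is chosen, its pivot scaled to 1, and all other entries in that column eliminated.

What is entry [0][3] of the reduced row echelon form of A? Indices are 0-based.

M[0][3] = 2

step 1: normalize row 0 (÷2) = (1, 1, 2, 3)
  row 1: subtract 3×row0 = (0, 1, 0, 4)
  row 2: subtract 2×row0 = (0, 1, 3, 2)
step 2: normalize row 1 (÷1) = (0, 1, 0, 4)
  row 0: subtract 1×row1 = (1, 0, 2, 4)
  row 2: subtract 1×row1 = (0, 0, 3, 3)
step 3: normalize row 2 (÷3) = (0, 0, 1, 1)
  row 0: subtract 2×row2 = (1, 0, 0, 2)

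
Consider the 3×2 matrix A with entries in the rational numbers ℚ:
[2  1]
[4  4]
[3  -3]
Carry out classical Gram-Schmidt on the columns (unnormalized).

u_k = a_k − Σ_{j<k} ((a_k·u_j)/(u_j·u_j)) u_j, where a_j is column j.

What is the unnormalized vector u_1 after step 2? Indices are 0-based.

u_1 = (11/29, 80/29, -114/29)

Step 1: u_0 = a_0 = (2, 4, 3).
Step 2: u_1 = a_1 − (9/29)·u_0 = (11/29, 80/29, -114/29).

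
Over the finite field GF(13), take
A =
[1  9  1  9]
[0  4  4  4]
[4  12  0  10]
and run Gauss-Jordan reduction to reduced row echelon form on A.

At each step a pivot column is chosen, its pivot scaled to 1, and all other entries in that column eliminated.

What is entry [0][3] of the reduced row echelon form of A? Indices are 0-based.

M[0][3] = 7

step 1: normalize row 0 (÷1) = (1, 9, 1, 9)
  row 2: subtract 4×row0 = (0, 2, 9, 0)
step 2: normalize row 1 (÷4) = (0, 1, 1, 1)
  row 0: subtract 9×row1 = (1, 0, 5, 0)
  row 2: subtract 2×row1 = (0, 0, 7, 11)
step 3: normalize row 2 (÷7) = (0, 0, 1, 9)
  row 0: subtract 5×row2 = (1, 0, 0, 7)
  row 1: subtract 1×row2 = (0, 1, 0, 5)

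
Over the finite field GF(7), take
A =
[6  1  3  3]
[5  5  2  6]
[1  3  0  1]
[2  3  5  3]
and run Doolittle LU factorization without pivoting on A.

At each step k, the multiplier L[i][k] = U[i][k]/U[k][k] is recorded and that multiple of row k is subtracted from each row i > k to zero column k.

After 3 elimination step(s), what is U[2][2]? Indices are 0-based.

k=0: U[0][0]=6
  eliminate (1,0): mult=2, new row 1: (0, 3, 3, 0); set L[1][0]=2
  eliminate (2,0): mult=6, new row 2: (0, 4, 3, 4); set L[2][0]=6
  eliminate (3,0): mult=5, new row 3: (0, 5, 4, 2); set L[3][0]=5
k=1: U[1][1]=3
  eliminate (2,1): mult=6, new row 2: (0, 0, 6, 4); set L[2][1]=6
  eliminate (3,1): mult=4, new row 3: (0, 0, 6, 2); set L[3][1]=4
k=2: U[2][2]=6
  eliminate (3,2): mult=1, new row 3: (0, 0, 0, 5); set L[3][2]=1

U[2][2] = 6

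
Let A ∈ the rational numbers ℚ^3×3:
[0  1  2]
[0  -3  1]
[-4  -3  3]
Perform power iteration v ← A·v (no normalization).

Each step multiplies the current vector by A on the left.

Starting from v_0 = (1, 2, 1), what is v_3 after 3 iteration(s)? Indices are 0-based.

v_0 = (1, 2, 1).
v_1 = A·v_0 = (4, -5, -7).
v_2 = A·v_1 = (-19, 8, -22).
v_3 = A·v_2 = (-36, -46, -14).

v_3 = (-36, -46, -14)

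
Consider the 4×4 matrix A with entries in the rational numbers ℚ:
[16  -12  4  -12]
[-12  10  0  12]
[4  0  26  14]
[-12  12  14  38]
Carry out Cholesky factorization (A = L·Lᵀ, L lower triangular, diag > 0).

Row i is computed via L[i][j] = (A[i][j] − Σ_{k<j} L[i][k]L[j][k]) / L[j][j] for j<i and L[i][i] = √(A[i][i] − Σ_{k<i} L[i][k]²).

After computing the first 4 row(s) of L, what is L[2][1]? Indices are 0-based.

L[2][1] = 3

Step 1: L[0][0] = √(16) = 4.
  L[1][0] = (-12) / L[0][0] = -3.
Step 2: L[1][1] = √(1) = 1.
  L[2][0] = (4) / L[0][0] = 1.
  L[2][1] = (3) / L[1][1] = 3.
Step 3: L[2][2] = √(16) = 4.
  L[3][0] = (-12) / L[0][0] = -3.
  L[3][1] = (3) / L[1][1] = 3.
  L[3][2] = (8) / L[2][2] = 2.
Step 4: L[3][3] = √(16) = 4.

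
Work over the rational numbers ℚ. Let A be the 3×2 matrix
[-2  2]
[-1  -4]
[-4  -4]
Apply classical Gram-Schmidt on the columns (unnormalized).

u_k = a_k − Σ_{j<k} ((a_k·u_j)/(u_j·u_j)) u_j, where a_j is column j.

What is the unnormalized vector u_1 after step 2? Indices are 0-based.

Step 1: u_0 = a_0 = (-2, -1, -4).
Step 2: u_1 = a_1 − (16/21)·u_0 = (74/21, -68/21, -20/21).

u_1 = (74/21, -68/21, -20/21)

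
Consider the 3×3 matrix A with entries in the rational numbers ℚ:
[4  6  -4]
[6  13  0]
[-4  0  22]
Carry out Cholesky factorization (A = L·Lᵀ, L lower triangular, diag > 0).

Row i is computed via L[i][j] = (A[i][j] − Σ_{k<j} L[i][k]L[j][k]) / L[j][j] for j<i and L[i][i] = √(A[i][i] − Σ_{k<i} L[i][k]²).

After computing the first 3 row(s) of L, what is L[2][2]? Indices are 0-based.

L[2][2] = 3

Step 1: L[0][0] = √(4) = 2.
  L[1][0] = (6) / L[0][0] = 3.
Step 2: L[1][1] = √(4) = 2.
  L[2][0] = (-4) / L[0][0] = -2.
  L[2][1] = (6) / L[1][1] = 3.
Step 3: L[2][2] = √(9) = 3.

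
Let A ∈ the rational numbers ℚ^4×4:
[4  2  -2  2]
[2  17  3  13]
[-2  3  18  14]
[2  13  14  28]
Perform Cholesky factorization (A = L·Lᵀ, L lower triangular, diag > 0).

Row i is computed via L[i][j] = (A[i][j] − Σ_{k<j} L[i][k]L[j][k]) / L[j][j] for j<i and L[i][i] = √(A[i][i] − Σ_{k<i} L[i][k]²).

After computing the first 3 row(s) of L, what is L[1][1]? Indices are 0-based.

Step 1: L[0][0] = √(4) = 2.
  L[1][0] = (2) / L[0][0] = 1.
Step 2: L[1][1] = √(16) = 4.
  L[2][0] = (-2) / L[0][0] = -1.
  L[2][1] = (4) / L[1][1] = 1.
Step 3: L[2][2] = √(16) = 4.

L[1][1] = 4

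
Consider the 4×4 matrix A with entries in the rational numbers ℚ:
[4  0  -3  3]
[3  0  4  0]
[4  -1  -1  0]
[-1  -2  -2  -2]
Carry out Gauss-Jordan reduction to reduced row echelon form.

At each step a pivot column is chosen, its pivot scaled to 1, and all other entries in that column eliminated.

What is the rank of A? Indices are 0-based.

rank = 4

[1] R0 /= 4  ⇒  (1, 0, -3/4, 3/4)
     R1 -= 3·R0  ⇒  (0, 0, 25/4, -9/4)
     R2 -= 4·R0  ⇒  (0, -1, 2, -3)
     R3 -= -1·R0  ⇒  (0, -2, -11/4, -5/4)
[2] R1 <-> R2
[2] R1 /= -1  ⇒  (0, 1, -2, 3)
     R3 -= -2·R1  ⇒  (0, 0, -27/4, 19/4)
[3] R2 /= 25/4  ⇒  (0, 0, 1, -9/25)
     R0 -= -3/4·R2  ⇒  (1, 0, 0, 12/25)
     R1 -= -2·R2  ⇒  (0, 1, 0, 57/25)
     R3 -= -27/4·R2  ⇒  (0, 0, 0, 58/25)
[4] R3 /= 58/25  ⇒  (0, 0, 0, 1)
     R0 -= 12/25·R3  ⇒  (1, 0, 0, 0)
     R1 -= 57/25·R3  ⇒  (0, 1, 0, 0)
     R2 -= -9/25·R3  ⇒  (0, 0, 1, 0)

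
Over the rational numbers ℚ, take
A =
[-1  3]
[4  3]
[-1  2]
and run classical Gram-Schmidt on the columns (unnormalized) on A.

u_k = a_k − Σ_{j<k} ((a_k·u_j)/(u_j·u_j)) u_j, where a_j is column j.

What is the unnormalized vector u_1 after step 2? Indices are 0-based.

u_1 = (61/18, 13/9, 43/18)

Step 1: u_0 = a_0 = (-1, 4, -1).
Step 2: u_1 = a_1 − (7/18)·u_0 = (61/18, 13/9, 43/18).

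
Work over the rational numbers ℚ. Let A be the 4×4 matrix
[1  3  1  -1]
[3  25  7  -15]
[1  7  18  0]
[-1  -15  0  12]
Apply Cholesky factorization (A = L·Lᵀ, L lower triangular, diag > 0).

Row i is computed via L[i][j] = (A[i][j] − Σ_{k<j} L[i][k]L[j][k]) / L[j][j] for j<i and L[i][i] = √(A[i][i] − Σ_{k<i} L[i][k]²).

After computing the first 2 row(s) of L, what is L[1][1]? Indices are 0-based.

Step 1: L[0][0] = √(1) = 1.
  L[1][0] = (3) / L[0][0] = 3.
Step 2: L[1][1] = √(16) = 4.

L[1][1] = 4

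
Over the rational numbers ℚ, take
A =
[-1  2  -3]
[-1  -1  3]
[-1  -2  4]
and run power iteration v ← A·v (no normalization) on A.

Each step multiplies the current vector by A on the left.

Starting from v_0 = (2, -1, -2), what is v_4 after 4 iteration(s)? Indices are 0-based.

v_0 = (2, -1, -2).
v_1 = A·v_0 = (2, -7, -8).
v_2 = A·v_1 = (8, -19, -20).
v_3 = A·v_2 = (14, -49, -50).
v_4 = A·v_3 = (38, -115, -116).

v_4 = (38, -115, -116)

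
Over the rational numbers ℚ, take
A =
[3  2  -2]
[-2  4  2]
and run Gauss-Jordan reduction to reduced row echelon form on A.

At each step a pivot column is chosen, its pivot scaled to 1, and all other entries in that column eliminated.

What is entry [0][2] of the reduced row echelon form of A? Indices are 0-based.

step 1: normalize row 0 (÷3) = (1, 2/3, -2/3)
  row 1: subtract -2×row0 = (0, 16/3, 2/3)
step 2: normalize row 1 (÷16/3) = (0, 1, 1/8)
  row 0: subtract 2/3×row1 = (1, 0, -3/4)

M[0][2] = -3/4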